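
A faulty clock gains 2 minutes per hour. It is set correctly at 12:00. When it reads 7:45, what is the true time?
For every 60 true minutes, the faulty clock advances 62 minutes, so 1 faulty-clock minute corresponds to 60/62 true minutes.
From 12:00 to 7:45 on the faulty dial is 465 minutes.
True elapsed: 465 x 60/62 = 450 minutes = 7 hours and 30 minutes.
True time: 12:00 + 7 hours and 30 minutes = 7:30.

Final answer: 7:30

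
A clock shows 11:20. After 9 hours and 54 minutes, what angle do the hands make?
First find the time 9 hours and 54 minutes after 11:20.
Total minutes: 11 x 60 + 20 + 9 x 60 + 54 = 1274.
1274 mod 720 = 554 minutes = 9:14.
Now compute the angle at 9:14:
Hour hand: 9 x 30 + 14 x 0.5 = 277 degrees
Minute hand: 14 x 6 = 84 degrees
Difference: |277 - 84| = 193 degrees
Smaller angle: 360 - 193 = 167 degrees

Final answer: 167 degrees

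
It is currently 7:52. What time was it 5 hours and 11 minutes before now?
Starting time: 7:52 = 472 total minutes past 12:00
Subtracting: 5 hours and 11 minutes = 311 minutes
472 - 311 = 161 minutes
= 2 hours and 41 minutes past 12:00 = 2:41

Final answer: 2:41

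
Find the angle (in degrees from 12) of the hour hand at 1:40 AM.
The hour hand moves 30 degrees per hour and 0.5 degrees per minute.
At 1:40: (1) x 30 + 40 x 0.5 = 30 + 20 = 50 degrees

Final answer: 50 degrees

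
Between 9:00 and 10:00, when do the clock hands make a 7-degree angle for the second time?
At t minutes past 9:00, the hour hand is at 30 x 9 + 0.5t degrees and the minute hand is at 6t degrees.
The smaller angle between them is 7 degrees when |30H - 5.5t| = 7 or |30H - 5.5t| = 353.
With H = 9, solve 30 x 9 - 5.5t = +/- target for each target:
  t = (30 x 9 - 7) / 5.5 = 47.82
  t = (30 x 9 + 7) / 5.5 = 50.36
  t = (30 x 9 - 353) / 5.5 = -15.09 (outside (0, 60))
  t = (30 x 9 + 353) / 5.5 = 113.27 (outside (0, 60))
Valid solutions in (0, 60): {47.82, 50.36} minutes.
The second occurrence is t = 50.36 minutes.
The hands form a 7-degree angle at 50.36 minutes past 9:00.

Final answer: 50.36 minutes past 9:00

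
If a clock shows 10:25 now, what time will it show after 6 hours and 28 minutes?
Starting time: 10:25
Adding 28 minutes to 25 minutes: 25 + 28 = 53 minutes
Adding 6 hours: 10 + 6 = 16 - 12 = 4
Final time: 4:53

Final answer: 4:53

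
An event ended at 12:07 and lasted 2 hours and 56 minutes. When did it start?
Starting time: 12:07 = 7 total minutes past 12:00
Subtracting: 2 hours and 56 minutes = 176 minutes
7 - 176 = -169 (negative, add 12 hours = 720) = 551 minutes
= 9 hours and 11 minutes past 12:00 = 9:11

Final answer: 9:11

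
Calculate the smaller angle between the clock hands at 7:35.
Hour hand position: 7 x 30 + 35 x 0.5 = 227.5 degrees
Minute hand position: 35 x 6 = 210 degrees
Difference: |227.5 - 210| = 17.5 degrees
The angle between the hands is 17.5 degrees

Final answer: 17.5 degrees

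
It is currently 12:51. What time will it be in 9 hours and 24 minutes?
Starting time: 12:51
Adding 24 minutes to 51 minutes: 51 + 24 = 75 minutes = 1 hour and 15 minutes
Adding 9 hours: 12 + 9 + 1 (carry) = 22 - 12 = 10
Final time: 10:15

Final answer: 10:15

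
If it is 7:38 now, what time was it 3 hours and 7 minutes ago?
Starting time: 7:38 = 458 total minutes past 12:00
Subtracting: 3 hours and 7 minutes = 187 minutes
458 - 187 = 271 minutes
= 4 hours and 31 minutes past 12:00 = 4:31

Final answer: 4:31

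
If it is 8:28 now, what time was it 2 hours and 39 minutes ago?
Starting time: 8:28 = 508 total minutes past 12:00
Subtracting: 2 hours and 39 minutes = 159 minutes
508 - 159 = 349 minutes
= 5 hours and 49 minutes past 12:00 = 5:49

Final answer: 5:49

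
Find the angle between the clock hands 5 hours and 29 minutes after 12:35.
First find the time 5 hours and 29 minutes after 12:35.
Total minutes: 12 x 60 + 35 + 5 x 60 + 29 = 1084.
1084 mod 720 = 364 minutes = 6:04.
Now compute the angle at 6:04:
Hour hand: 6 x 30 + 4 x 0.5 = 182 degrees
Minute hand: 4 x 6 = 24 degrees
Difference: |182 - 24| = 158 degrees
The angle is 158 degrees

Final answer: 158 degrees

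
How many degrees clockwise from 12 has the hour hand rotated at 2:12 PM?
The hour hand moves 30 degrees per hour and 0.5 degrees per minute.
At 2:12: (2) x 30 + 12 x 0.5 = 60 + 6 = 66 degrees

Final answer: 66 degrees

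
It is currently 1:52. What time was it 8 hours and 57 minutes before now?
Starting time: 1:52 = 112 total minutes past 12:00
Subtracting: 8 hours and 57 minutes = 537 minutes
112 - 537 = -425 (negative, add 12 hours = 720) = 295 minutes
= 4 hours and 55 minutes past 12:00 = 4:55

Final answer: 4:55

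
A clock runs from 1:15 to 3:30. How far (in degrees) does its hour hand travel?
The hour hand moves 0.5 degrees per minute.
Time elapsed: 3:30 - 1:15 = 135 minutes
Angular displacement: 135 x 0.5 = 67.5 degrees

Final answer: 67.5 degrees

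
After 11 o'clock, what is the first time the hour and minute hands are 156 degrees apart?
At t minutes past 11:00, the hour hand is at 30 x 11 + 0.5t degrees and the minute hand is at 6t degrees.
The smaller angle between them is 156 degrees when |30H - 5.5t| = 156 or |30H - 5.5t| = 204.
With H = 11, solve 30 x 11 - 5.5t = +/- target for each target:
  t = (30 x 11 - 156) / 5.5 = 31.64
  t = (30 x 11 + 156) / 5.5 = 88.36 (outside (0, 60))
  t = (30 x 11 - 204) / 5.5 = 22.91
  t = (30 x 11 + 204) / 5.5 = 97.09 (outside (0, 60))
Valid solutions in (0, 60): {22.91, 31.64} minutes.
The first occurrence is t = 22.91 minutes.
The hands form a 156-degree angle at 22.91 minutes past 11:00.

Final answer: 22.91 minutes past 11:00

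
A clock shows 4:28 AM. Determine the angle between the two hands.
Hour hand position: 4 x 30 + 28 x 0.5 = 134 degrees
Minute hand position: 28 x 6 = 168 degrees
Difference: |134 - 168| = 34 degrees
The angle between the hands is 34 degrees

Final answer: 34 degrees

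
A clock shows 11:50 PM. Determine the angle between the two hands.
Hour hand position: 11 x 30 + 50 x 0.5 = 355 degrees
Minute hand position: 50 x 6 = 300 degrees
Difference: |355 - 300| = 55 degrees
The angle between the hands is 55 degrees

Final answer: 55 degrees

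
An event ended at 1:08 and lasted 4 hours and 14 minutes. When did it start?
Starting time: 1:08 = 68 total minutes past 12:00
Subtracting: 4 hours and 14 minutes = 254 minutes
68 - 254 = -186 (negative, add 12 hours = 720) = 534 minutes
= 8 hours and 54 minutes past 12:00 = 8:54

Final answer: 8:54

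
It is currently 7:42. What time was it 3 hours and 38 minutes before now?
Starting time: 7:42 = 462 total minutes past 12:00
Subtracting: 3 hours and 38 minutes = 218 minutes
462 - 218 = 244 minutes
= 4 hours and 4 minutes past 12:00 = 4:04

Final answer: 4:04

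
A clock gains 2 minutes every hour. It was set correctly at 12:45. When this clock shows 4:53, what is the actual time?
For every 60 true minutes, the faulty clock advances 62 minutes, so 1 faulty-clock minute corresponds to 60/62 true minutes.
From 12:45 to 4:53 on the faulty dial is 248 minutes.
True elapsed: 248 x 60/62 = 240 minutes = 4 hours.
True time: 12:45 + 4 hours = 4:45.

Final answer: 4:45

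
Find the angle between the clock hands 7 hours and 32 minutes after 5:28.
First find the time 7 hours and 32 minutes after 5:28.
Total minutes: 5 x 60 + 28 + 7 x 60 + 32 = 780.
780 mod 720 = 60 minutes = 1:00.
Now compute the angle at 1:00:
Hour hand: 1 x 30 + 0 x 0.5 = 30 degrees
Minute hand: 0 x 6 = 0 degrees
Difference: |30 - 0| = 30 degrees
The angle is 30 degrees

Final answer: 30 degrees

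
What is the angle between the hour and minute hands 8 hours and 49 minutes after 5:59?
First find the time 8 hours and 49 minutes after 5:59.
Total minutes: 5 x 60 + 59 + 8 x 60 + 49 = 888.
888 mod 720 = 168 minutes = 2:48.
Now compute the angle at 2:48:
Hour hand: 2 x 30 + 48 x 0.5 = 84 degrees
Minute hand: 48 x 6 = 288 degrees
Difference: |84 - 288| = 204 degrees
Smaller angle: 360 - 204 = 156 degrees

Final answer: 156 degrees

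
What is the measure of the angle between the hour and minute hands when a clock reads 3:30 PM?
Hour hand position: 3 x 30 + 30 x 0.5 = 105 degrees
Minute hand position: 30 x 6 = 180 degrees
Difference: |105 - 180| = 75 degrees
The angle between the hands is 75 degrees

Final answer: 75 degrees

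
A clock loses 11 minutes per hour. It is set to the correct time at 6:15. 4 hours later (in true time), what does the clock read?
For every 60 true minutes, the faulty clock advances 60 - 11 = 49 minutes.
True elapsed: 4 hours = 240 minutes.
Faulty clock advances: 240 x 49/60 = 196 minutes (drift: 44 minutes behind).
Shown time: 6:15 + 196 minutes = 9:31.

Final answer: 9:31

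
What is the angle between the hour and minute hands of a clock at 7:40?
Hour hand position: 7 x 30 + 40 x 0.5 = 230 degrees
Minute hand position: 40 x 6 = 240 degrees
Difference: |230 - 240| = 10 degrees
The angle between the hands is 10 degrees

Final answer: 10 degrees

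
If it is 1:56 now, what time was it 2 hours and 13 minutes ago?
Starting time: 1:56 = 116 total minutes past 12:00
Subtracting: 2 hours and 13 minutes = 133 minutes
116 - 133 = -17 (negative, add 12 hours = 720) = 703 minutes
= 11 hours and 43 minutes past 12:00 = 11:43

Final answer: 11:43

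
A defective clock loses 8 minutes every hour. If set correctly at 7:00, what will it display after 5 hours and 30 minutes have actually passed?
For every 60 true minutes, the faulty clock advances 60 - 8 = 52 minutes.
True elapsed: 5 hours and 30 minutes = 330 minutes.
Faulty clock advances: 330 x 52/60 = 286 minutes (drift: 44 minutes behind).
Shown time: 7:00 + 286 minutes = 11:46.

Final answer: 11:46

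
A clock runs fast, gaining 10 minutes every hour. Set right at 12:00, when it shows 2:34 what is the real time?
For every 60 true minutes, the faulty clock advances 70 minutes, so 1 faulty-clock minute corresponds to 60/70 true minutes.
From 12:00 to 2:34 on the faulty dial is 154 minutes.
True elapsed: 154 x 60/70 = 132 minutes = 2 hours and 12 minutes.
True time: 12:00 + 2 hours and 12 minutes = 2:12.

Final answer: 2:12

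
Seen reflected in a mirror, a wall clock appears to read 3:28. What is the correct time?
Reflection across the vertical (12-6) axis maps a hand at angle A degrees to (360 - A) degrees, which sends a reading of T minutes past 12:00 to (720 - T) minutes past 12:00.
Mirror reads 3:28 = 208 minutes past 12:00.
Actual time: (720 - 208) mod 720 = 512 minutes = 8:32.

Final answer: 8:32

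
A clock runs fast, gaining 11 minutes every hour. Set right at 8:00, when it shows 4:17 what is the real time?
For every 60 true minutes, the faulty clock advances 71 minutes, so 1 faulty-clock minute corresponds to 60/71 true minutes.
From 8:00 to 4:17 on the faulty dial is 497 minutes.
True elapsed: 497 x 60/71 = 420 minutes = 7 hours.
True time: 8:00 + 7 hours = 3:00.

Final answer: 3:00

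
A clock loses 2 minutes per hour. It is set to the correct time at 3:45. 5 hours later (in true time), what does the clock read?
For every 60 true minutes, the faulty clock advances 60 - 2 = 58 minutes.
True elapsed: 5 hours = 300 minutes.
Faulty clock advances: 300 x 58/60 = 290 minutes (drift: 10 minutes behind).
Shown time: 3:45 + 290 minutes = 8:35.

Final answer: 8:35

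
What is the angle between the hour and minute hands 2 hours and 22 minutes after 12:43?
First find the time 2 hours and 22 minutes after 12:43.
Total minutes: 12 x 60 + 43 + 2 x 60 + 22 = 905.
905 mod 720 = 185 minutes = 3:05.
Now compute the angle at 3:05:
Hour hand: 3 x 30 + 5 x 0.5 = 92.5 degrees
Minute hand: 5 x 6 = 30 degrees
Difference: |92.5 - 30| = 62.5 degrees
The angle is 62.5 degrees

Final answer: 62.5 degrees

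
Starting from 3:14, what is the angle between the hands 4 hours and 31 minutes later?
First find the time 4 hours and 31 minutes after 3:14.
Total minutes: 3 x 60 + 14 + 4 x 60 + 31 = 465.
465 mod 720 = 465 minutes = 7:45.
Now compute the angle at 7:45:
Hour hand: 7 x 30 + 45 x 0.5 = 232.5 degrees
Minute hand: 45 x 6 = 270 degrees
Difference: |232.5 - 270| = 37.5 degrees
The angle is 37.5 degrees

Final answer: 37.5 degrees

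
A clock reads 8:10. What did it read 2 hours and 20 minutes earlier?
Starting time: 8:10 = 490 total minutes past 12:00
Subtracting: 2 hours and 20 minutes = 140 minutes
490 - 140 = 350 minutes
= 5 hours and 50 minutes past 12:00 = 5:50

Final answer: 5:50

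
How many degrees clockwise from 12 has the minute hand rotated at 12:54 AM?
The minute hand moves 6 degrees per minute.
At 12:54: 54 x 6 = 324 degrees

Final answer: 324 degrees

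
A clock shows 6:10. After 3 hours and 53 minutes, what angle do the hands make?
First find the time 3 hours and 53 minutes after 6:10.
Total minutes: 6 x 60 + 10 + 3 x 60 + 53 = 603.
603 mod 720 = 603 minutes = 10:03.
Now compute the angle at 10:03:
Hour hand: 10 x 30 + 3 x 0.5 = 301.5 degrees
Minute hand: 3 x 6 = 18 degrees
Difference: |301.5 - 18| = 283.5 degrees
Smaller angle: 360 - 283.5 = 76.5 degrees

Final answer: 76.5 degrees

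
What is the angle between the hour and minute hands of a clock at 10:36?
Hour hand position: 10 x 30 + 36 x 0.5 = 318 degrees
Minute hand position: 36 x 6 = 216 degrees
Difference: |318 - 216| = 102 degrees
The angle between the hands is 102 degrees

Final answer: 102 degrees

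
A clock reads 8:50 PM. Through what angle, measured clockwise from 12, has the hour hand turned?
The hour hand moves 30 degrees per hour and 0.5 degrees per minute.
At 8:50: (8) x 30 + 50 x 0.5 = 240 + 25 = 265 degrees

Final answer: 265 degrees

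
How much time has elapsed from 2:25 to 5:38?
From 2:25 to 5:38:
(5 x 60 + 38) - (2 x 60 + 25) = 338 - 145 = 193 minutes
= 3 hours and 13 minutes

Final answer: 3 hours and 13 minutes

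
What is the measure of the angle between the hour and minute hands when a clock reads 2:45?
Hour hand position: 2 x 30 + 45 x 0.5 = 82.5 degrees
Minute hand position: 45 x 6 = 270 degrees
Difference: |82.5 - 270| = 187.5 degrees
Since 187.5 > 180, the smaller angle is 360 - 187.5 = 172.5 degrees

Final answer: 172.5 degrees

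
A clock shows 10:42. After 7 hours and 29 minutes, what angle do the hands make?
First find the time 7 hours and 29 minutes after 10:42.
Total minutes: 10 x 60 + 42 + 7 x 60 + 29 = 1091.
1091 mod 720 = 371 minutes = 6:11.
Now compute the angle at 6:11:
Hour hand: 6 x 30 + 11 x 0.5 = 185.5 degrees
Minute hand: 11 x 6 = 66 degrees
Difference: |185.5 - 66| = 119.5 degrees
The angle is 119.5 degrees

Final answer: 119.5 degrees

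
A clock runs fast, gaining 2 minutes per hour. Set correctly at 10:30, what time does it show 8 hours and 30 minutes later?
For every 60 true minutes, the faulty clock advances 60 + 2 = 62 minutes.
True elapsed: 8 hours and 30 minutes = 510 minutes.
Faulty clock advances: 510 x 62/60 = 527 minutes (drift: 17 minutes ahead).
Shown time: 10:30 + 527 minutes = 7:17.

Final answer: 7:17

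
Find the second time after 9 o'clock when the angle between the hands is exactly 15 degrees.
At t minutes past 9:00, the hour hand is at 30 x 9 + 0.5t degrees and the minute hand is at 6t degrees.
The smaller angle between them is 15 degrees when |30H - 5.5t| = 15 or |30H - 5.5t| = 345.
With H = 9, solve 30 x 9 - 5.5t = +/- target for each target:
  t = (30 x 9 - 15) / 5.5 = 46.36
  t = (30 x 9 + 15) / 5.5 = 51.82
  t = (30 x 9 - 345) / 5.5 = -13.64 (outside (0, 60))
  t = (30 x 9 + 345) / 5.5 = 111.82 (outside (0, 60))
Valid solutions in (0, 60): {46.36, 51.82} minutes.
The second occurrence is t = 51.82 minutes.
The hands form a 15-degree angle at 51.82 minutes past 9:00.

Final answer: 51.82 minutes past 9:00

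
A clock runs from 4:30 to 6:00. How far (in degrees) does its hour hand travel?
The hour hand moves 0.5 degrees per minute.
Time elapsed: 6:00 - 4:30 = 90 minutes
Angular displacement: 90 x 0.5 = 45 degrees

Final answer: 45 degrees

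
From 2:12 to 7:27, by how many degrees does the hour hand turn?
The hour hand moves 0.5 degrees per minute.
Time elapsed: 7:27 - 2:12 = 315 minutes
Angular displacement: 315 x 0.5 = 157.5 degrees

Final answer: 157.5 degrees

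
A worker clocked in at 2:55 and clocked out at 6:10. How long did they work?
From 2:55 to 6:10:
(6 x 60 + 10) - (2 x 60 + 55) = 370 - 175 = 195 minutes
= 3 hours and 15 minutes

Final answer: 3 hours and 15 minutes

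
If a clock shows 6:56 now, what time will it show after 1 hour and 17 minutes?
Starting time: 6:56
Adding 17 minutes to 56 minutes: 56 + 17 = 73 minutes = 1 hour and 13 minutes
Adding 1 hour: 6 + 1 + 1 (carry) = 8
Final time: 8:13

Final answer: 8:13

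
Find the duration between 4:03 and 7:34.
From 4:03 to 7:34:
(7 x 60 + 34) - (4 x 60 + 3) = 454 - 243 = 211 minutes
= 3 hours and 31 minutes

Final answer: 3 hours and 31 minutes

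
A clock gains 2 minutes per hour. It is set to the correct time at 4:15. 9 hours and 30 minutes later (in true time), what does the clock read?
For every 60 true minutes, the faulty clock advances 60 + 2 = 62 minutes.
True elapsed: 9 hours and 30 minutes = 570 minutes.
Faulty clock advances: 570 x 62/60 = 589 minutes (drift: 19 minutes ahead).
Shown time: 4:15 + 589 minutes = 2:04.

Final answer: 2:04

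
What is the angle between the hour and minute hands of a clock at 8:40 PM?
Hour hand position: 8 x 30 + 40 x 0.5 = 260 degrees
Minute hand position: 40 x 6 = 240 degrees
Difference: |260 - 240| = 20 degrees
The angle between the hands is 20 degrees

Final answer: 20 degrees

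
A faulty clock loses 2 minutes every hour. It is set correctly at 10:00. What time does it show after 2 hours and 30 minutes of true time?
For every 60 true minutes, the faulty clock advances 60 - 2 = 58 minutes.
True elapsed: 2 hours and 30 minutes = 150 minutes.
Faulty clock advances: 150 x 58/60 = 145 minutes (drift: 5 minutes behind).
Shown time: 10:00 + 145 minutes = 12:25.

Final answer: 12:25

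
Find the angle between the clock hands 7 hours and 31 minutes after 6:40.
First find the time 7 hours and 31 minutes after 6:40.
Total minutes: 6 x 60 + 40 + 7 x 60 + 31 = 851.
851 mod 720 = 131 minutes = 2:11.
Now compute the angle at 2:11:
Hour hand: 2 x 30 + 11 x 0.5 = 65.5 degrees
Minute hand: 11 x 6 = 66 degrees
Difference: |65.5 - 66| = 0.5 degrees
The angle is 0.5 degrees

Final answer: 0.5 degrees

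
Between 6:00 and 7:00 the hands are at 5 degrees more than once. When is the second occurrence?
At t minutes past 6:00, the hour hand is at 30 x 6 + 0.5t degrees and the minute hand is at 6t degrees.
The smaller angle between them is 5 degrees when |30H - 5.5t| = 5 or |30H - 5.5t| = 355.
With H = 6, solve 30 x 6 - 5.5t = +/- target for each target:
  t = (30 x 6 - 5) / 5.5 = 31.82
  t = (30 x 6 + 5) / 5.5 = 33.64
  t = (30 x 6 - 355) / 5.5 = -31.82 (outside (0, 60))
  t = (30 x 6 + 355) / 5.5 = 97.27 (outside (0, 60))
Valid solutions in (0, 60): {31.82, 33.64} minutes.
The second occurrence is t = 33.64 minutes.
The hands form a 5-degree angle at 33.64 minutes past 6:00.

Final answer: 33.64 minutes past 6:00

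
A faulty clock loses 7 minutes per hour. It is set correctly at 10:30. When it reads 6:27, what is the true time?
For every 60 true minutes, the faulty clock advances 53 minutes, so 1 faulty-clock minute corresponds to 60/53 true minutes.
From 10:30 to 6:27 on the faulty dial is 477 minutes.
True elapsed: 477 x 60/53 = 540 minutes = 9 hours.
True time: 10:30 + 9 hours = 7:30.

Final answer: 7:30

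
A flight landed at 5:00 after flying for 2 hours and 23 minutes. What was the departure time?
Starting time: 5:00 = 300 total minutes past 12:00
Subtracting: 2 hours and 23 minutes = 143 minutes
300 - 143 = 157 minutes
= 2 hours and 37 minutes past 12:00 = 2:37

Final answer: 2:37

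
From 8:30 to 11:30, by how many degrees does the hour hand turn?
The hour hand moves 0.5 degrees per minute.
Time elapsed: 11:30 - 8:30 = 180 minutes
Angular displacement: 180 x 0.5 = 90 degrees

Final answer: 90 degrees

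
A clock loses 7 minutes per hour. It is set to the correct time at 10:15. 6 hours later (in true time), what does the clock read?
For every 60 true minutes, the faulty clock advances 60 - 7 = 53 minutes.
True elapsed: 6 hours = 360 minutes.
Faulty clock advances: 360 x 53/60 = 318 minutes (drift: 42 minutes behind).
Shown time: 10:15 + 318 minutes = 3:33.

Final answer: 3:33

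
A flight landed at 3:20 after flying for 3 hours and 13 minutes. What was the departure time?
Starting time: 3:20 = 200 total minutes past 12:00
Subtracting: 3 hours and 13 minutes = 193 minutes
200 - 193 = 7 minutes
= 7 minutes past 12:00 = 12:07

Final answer: 12:07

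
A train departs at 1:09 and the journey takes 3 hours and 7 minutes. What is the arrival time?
Starting time: 1:09
Adding 7 minutes to 9 minutes: 9 + 7 = 16 minutes
Adding 3 hours: 1 + 3 = 4
Final time: 4:16

Final answer: 4:16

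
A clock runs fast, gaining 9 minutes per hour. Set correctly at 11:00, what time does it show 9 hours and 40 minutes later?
For every 60 true minutes, the faulty clock advances 60 + 9 = 69 minutes.
True elapsed: 9 hours and 40 minutes = 580 minutes.
Faulty clock advances: 580 x 69/60 = 667 minutes (drift: 87 minutes ahead).
Shown time: 11:00 + 667 minutes = 10:07.

Final answer: 10:07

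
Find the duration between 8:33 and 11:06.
From 8:33 to 11:06:
(11 x 60 + 6) - (8 x 60 + 33) = 666 - 513 = 153 minutes
= 2 hours and 33 minutes

Final answer: 2 hours and 33 minutes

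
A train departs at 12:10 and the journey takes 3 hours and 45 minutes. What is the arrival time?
Starting time: 12:10
Adding 45 minutes to 10 minutes: 10 + 45 = 55 minutes
Adding 3 hours: 12 + 3 = 15 - 12 = 3
Final time: 3:55

Final answer: 3:55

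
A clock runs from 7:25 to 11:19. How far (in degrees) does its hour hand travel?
The hour hand moves 0.5 degrees per minute.
Time elapsed: 11:19 - 7:25 = 234 minutes
Angular displacement: 234 x 0.5 = 117 degrees

Final answer: 117 degrees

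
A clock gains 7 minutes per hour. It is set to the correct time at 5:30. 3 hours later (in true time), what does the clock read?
For every 60 true minutes, the faulty clock advances 60 + 7 = 67 minutes.
True elapsed: 3 hours = 180 minutes.
Faulty clock advances: 180 x 67/60 = 201 minutes (drift: 21 minutes ahead).
Shown time: 5:30 + 201 minutes = 8:51.

Final answer: 8:51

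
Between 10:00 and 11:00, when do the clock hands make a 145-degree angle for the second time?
At t minutes past 10:00, the hour hand is at 30 x 10 + 0.5t degrees and the minute hand is at 6t degrees.
The smaller angle between them is 145 degrees when |30H - 5.5t| = 145 or |30H - 5.5t| = 215.
With H = 10, solve 30 x 10 - 5.5t = +/- target for each target:
  t = (30 x 10 - 145) / 5.5 = 28.18
  t = (30 x 10 + 145) / 5.5 = 80.91 (outside (0, 60))
  t = (30 x 10 - 215) / 5.5 = 15.45
  t = (30 x 10 + 215) / 5.5 = 93.64 (outside (0, 60))
Valid solutions in (0, 60): {15.45, 28.18} minutes.
The second occurrence is t = 28.18 minutes.
The hands form a 145-degree angle at 28.18 minutes past 10:00.

Final answer: 28.18 minutes past 10:00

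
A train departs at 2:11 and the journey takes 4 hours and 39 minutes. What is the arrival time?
Starting time: 2:11
Adding 39 minutes to 11 minutes: 11 + 39 = 50 minutes
Adding 4 hours: 2 + 4 = 6
Final time: 6:50

Final answer: 6:50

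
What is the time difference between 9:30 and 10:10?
From 9:30 to 10:10:
(10 x 60 + 10) - (9 x 60 + 30) = 610 - 570 = 40 minutes
= 40 minutes

Final answer: 40 minutes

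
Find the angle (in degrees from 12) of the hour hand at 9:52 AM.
The hour hand moves 30 degrees per hour and 0.5 degrees per minute.
At 9:52: (9) x 30 + 52 x 0.5 = 270 + 26 = 296 degrees

Final answer: 296 degrees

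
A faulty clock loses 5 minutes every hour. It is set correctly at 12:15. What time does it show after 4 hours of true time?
For every 60 true minutes, the faulty clock advances 60 - 5 = 55 minutes.
True elapsed: 4 hours = 240 minutes.
Faulty clock advances: 240 x 55/60 = 220 minutes (drift: 20 minutes behind).
Shown time: 12:15 + 220 minutes = 3:55.

Final answer: 3:55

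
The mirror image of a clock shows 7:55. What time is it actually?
Reflection across the vertical (12-6) axis maps a hand at angle A degrees to (360 - A) degrees, which sends a reading of T minutes past 12:00 to (720 - T) minutes past 12:00.
Mirror reads 7:55 = 475 minutes past 12:00.
Actual time: (720 - 475) mod 720 = 245 minutes = 4:05.

Final answer: 4:05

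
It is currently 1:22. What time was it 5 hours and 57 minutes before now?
Starting time: 1:22 = 82 total minutes past 12:00
Subtracting: 5 hours and 57 minutes = 357 minutes
82 - 357 = -275 (negative, add 12 hours = 720) = 445 minutes
= 7 hours and 25 minutes past 12:00 = 7:25

Final answer: 7:25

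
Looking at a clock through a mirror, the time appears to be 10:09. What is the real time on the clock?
Reflection across the vertical (12-6) axis maps a hand at angle A degrees to (360 - A) degrees, which sends a reading of T minutes past 12:00 to (720 - T) minutes past 12:00.
Mirror reads 10:09 = 609 minutes past 12:00.
Actual time: (720 - 609) mod 720 = 111 minutes = 1:51.

Final answer: 1:51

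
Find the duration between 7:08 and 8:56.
From 7:08 to 8:56:
(8 x 60 + 56) - (7 x 60 + 8) = 536 - 428 = 108 minutes
= 1 hour and 48 minutes

Final answer: 1 hour and 48 minutes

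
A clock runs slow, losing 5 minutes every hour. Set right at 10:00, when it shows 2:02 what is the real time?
For every 60 true minutes, the faulty clock advances 55 minutes, so 1 faulty-clock minute corresponds to 60/55 true minutes.
From 10:00 to 2:02 on the faulty dial is 242 minutes.
True elapsed: 242 x 60/55 = 264 minutes = 4 hours and 24 minutes.
True time: 10:00 + 4 hours and 24 minutes = 2:24.

Final answer: 2:24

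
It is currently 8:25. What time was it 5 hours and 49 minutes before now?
Starting time: 8:25 = 505 total minutes past 12:00
Subtracting: 5 hours and 49 minutes = 349 minutes
505 - 349 = 156 minutes
= 2 hours and 36 minutes past 12:00 = 2:36

Final answer: 2:36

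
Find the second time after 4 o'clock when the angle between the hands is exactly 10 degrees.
At t minutes past 4:00, the hour hand is at 30 x 4 + 0.5t degrees and the minute hand is at 6t degrees.
The smaller angle between them is 10 degrees when |30H - 5.5t| = 10 or |30H - 5.5t| = 350.
With H = 4, solve 30 x 4 - 5.5t = +/- target for each target:
  t = (30 x 4 - 10) / 5.5 = 20
  t = (30 x 4 + 10) / 5.5 = 23.64
  t = (30 x 4 - 350) / 5.5 = -41.82 (outside (0, 60))
  t = (30 x 4 + 350) / 5.5 = 85.45 (outside (0, 60))
Valid solutions in (0, 60): {20, 23.64} minutes.
The second occurrence is t = 23.64 minutes.
The hands form a 10-degree angle at 23.64 minutes past 4:00.

Final answer: 23.64 minutes past 4:00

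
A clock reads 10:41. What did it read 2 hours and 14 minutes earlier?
Starting time: 10:41 = 641 total minutes past 12:00
Subtracting: 2 hours and 14 minutes = 134 minutes
641 - 134 = 507 minutes
= 8 hours and 27 minutes past 12:00 = 8:27

Final answer: 8:27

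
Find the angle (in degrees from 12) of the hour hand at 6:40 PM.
The hour hand moves 30 degrees per hour and 0.5 degrees per minute.
At 6:40: (6) x 30 + 40 x 0.5 = 180 + 20 = 200 degrees

Final answer: 200 degrees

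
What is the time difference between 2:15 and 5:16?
From 2:15 to 5:16:
(5 x 60 + 16) - (2 x 60 + 15) = 316 - 135 = 181 minutes
= 3 hours and 1 minute

Final answer: 3 hours and 1 minute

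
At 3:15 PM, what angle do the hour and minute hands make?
Hour hand position: 3 x 30 + 15 x 0.5 = 97.5 degrees
Minute hand position: 15 x 6 = 90 degrees
Difference: |97.5 - 90| = 7.5 degrees
The angle between the hands is 7.5 degrees

Final answer: 7.5 degrees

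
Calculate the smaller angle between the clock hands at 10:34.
Hour hand position: 10 x 30 + 34 x 0.5 = 317 degrees
Minute hand position: 34 x 6 = 204 degrees
Difference: |317 - 204| = 113 degrees
The angle between the hands is 113 degrees

Final answer: 113 degrees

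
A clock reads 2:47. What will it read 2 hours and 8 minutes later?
Starting time: 2:47
Adding 8 minutes to 47 minutes: 47 + 8 = 55 minutes
Adding 2 hours: 2 + 2 = 4
Final time: 4:55

Final answer: 4:55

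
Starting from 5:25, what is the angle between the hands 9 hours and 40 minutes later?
First find the time 9 hours and 40 minutes after 5:25.
Total minutes: 5 x 60 + 25 + 9 x 60 + 40 = 905.
905 mod 720 = 185 minutes = 3:05.
Now compute the angle at 3:05:
Hour hand: 3 x 30 + 5 x 0.5 = 92.5 degrees
Minute hand: 5 x 6 = 30 degrees
Difference: |92.5 - 30| = 62.5 degrees
The angle is 62.5 degrees

Final answer: 62.5 degrees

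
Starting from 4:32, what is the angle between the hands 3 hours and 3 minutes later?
First find the time 3 hours and 3 minutes after 4:32.
Total minutes: 4 x 60 + 32 + 3 x 60 + 3 = 455.
455 mod 720 = 455 minutes = 7:35.
Now compute the angle at 7:35:
Hour hand: 7 x 30 + 35 x 0.5 = 227.5 degrees
Minute hand: 35 x 6 = 210 degrees
Difference: |227.5 - 210| = 17.5 degrees
The angle is 17.5 degrees

Final answer: 17.5 degrees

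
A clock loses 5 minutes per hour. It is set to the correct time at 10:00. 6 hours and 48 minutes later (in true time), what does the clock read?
For every 60 true minutes, the faulty clock advances 60 - 5 = 55 minutes.
True elapsed: 6 hours and 48 minutes = 408 minutes.
Faulty clock advances: 408 x 55/60 = 374 minutes (drift: 34 minutes behind).
Shown time: 10:00 + 374 minutes = 4:14.

Final answer: 4:14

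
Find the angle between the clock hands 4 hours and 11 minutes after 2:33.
First find the time 4 hours and 11 minutes after 2:33.
Total minutes: 2 x 60 + 33 + 4 x 60 + 11 = 404.
404 mod 720 = 404 minutes = 6:44.
Now compute the angle at 6:44:
Hour hand: 6 x 30 + 44 x 0.5 = 202 degrees
Minute hand: 44 x 6 = 264 degrees
Difference: |202 - 264| = 62 degrees
The angle is 62 degrees

Final answer: 62 degrees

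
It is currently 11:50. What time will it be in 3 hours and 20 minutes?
Starting time: 11:50
Adding 20 minutes to 50 minutes: 50 + 20 = 70 minutes = 1 hour and 10 minutes
Adding 3 hours: 11 + 3 + 1 (carry) = 15 - 12 = 3
Final time: 3:10

Final answer: 3:10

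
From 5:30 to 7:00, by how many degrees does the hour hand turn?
The hour hand moves 0.5 degrees per minute.
Time elapsed: 7:00 - 5:30 = 90 minutes
Angular displacement: 90 x 0.5 = 45 degrees

Final answer: 45 degrees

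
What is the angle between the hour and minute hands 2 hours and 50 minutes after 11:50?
First find the time 2 hours and 50 minutes after 11:50.
Total minutes: 11 x 60 + 50 + 2 x 60 + 50 = 880.
880 mod 720 = 160 minutes = 2:40.
Now compute the angle at 2:40:
Hour hand: 2 x 30 + 40 x 0.5 = 80 degrees
Minute hand: 40 x 6 = 240 degrees
Difference: |80 - 240| = 160 degrees
The angle is 160 degrees

Final answer: 160 degrees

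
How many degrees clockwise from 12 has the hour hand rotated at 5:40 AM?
The hour hand moves 30 degrees per hour and 0.5 degrees per minute.
At 5:40: (5) x 30 + 40 x 0.5 = 150 + 20 = 170 degrees

Final answer: 170 degrees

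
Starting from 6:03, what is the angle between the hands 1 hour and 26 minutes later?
First find the time 1 hour and 26 minutes after 6:03.
Total minutes: 6 x 60 + 3 + 1 x 60 + 26 = 449.
449 mod 720 = 449 minutes = 7:29.
Now compute the angle at 7:29:
Hour hand: 7 x 30 + 29 x 0.5 = 224.5 degrees
Minute hand: 29 x 6 = 174 degrees
Difference: |224.5 - 174| = 50.5 degrees
The angle is 50.5 degrees

Final answer: 50.5 degrees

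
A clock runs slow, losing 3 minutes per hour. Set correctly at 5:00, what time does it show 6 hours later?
For every 60 true minutes, the faulty clock advances 60 - 3 = 57 minutes.
True elapsed: 6 hours = 360 minutes.
Faulty clock advances: 360 x 57/60 = 342 minutes (drift: 18 minutes behind).
Shown time: 5:00 + 342 minutes = 10:42.

Final answer: 10:42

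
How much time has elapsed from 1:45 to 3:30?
From 1:45 to 3:30:
(3 x 60 + 30) - (1 x 60 + 45) = 210 - 105 = 105 minutes
= 1 hour and 45 minutes

Final answer: 1 hour and 45 minutes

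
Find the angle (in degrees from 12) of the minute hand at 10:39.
The minute hand moves 6 degrees per minute.
At 10:39: 39 x 6 = 234 degrees

Final answer: 234 degrees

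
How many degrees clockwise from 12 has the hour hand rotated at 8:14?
The hour hand moves 30 degrees per hour and 0.5 degrees per minute.
At 8:14: (8) x 30 + 14 x 0.5 = 240 + 7 = 247 degrees

Final answer: 247 degrees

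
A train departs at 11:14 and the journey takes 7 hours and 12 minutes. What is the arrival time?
Starting time: 11:14
Adding 12 minutes to 14 minutes: 14 + 12 = 26 minutes
Adding 7 hours: 11 + 7 = 18 - 12 = 6
Final time: 6:26

Final answer: 6:26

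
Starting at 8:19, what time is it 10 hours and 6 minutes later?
Starting time: 8:19
Adding 6 minutes to 19 minutes: 19 + 6 = 25 minutes
Adding 10 hours: 8 + 10 = 18 - 12 = 6
Final time: 6:25

Final answer: 6:25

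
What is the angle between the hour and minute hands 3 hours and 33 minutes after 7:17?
First find the time 3 hours and 33 minutes after 7:17.
Total minutes: 7 x 60 + 17 + 3 x 60 + 33 = 650.
650 mod 720 = 650 minutes = 10:50.
Now compute the angle at 10:50:
Hour hand: 10 x 30 + 50 x 0.5 = 325 degrees
Minute hand: 50 x 6 = 300 degrees
Difference: |325 - 300| = 25 degrees
The angle is 25 degrees

Final answer: 25 degrees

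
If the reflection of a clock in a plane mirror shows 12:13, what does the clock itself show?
Reflection across the vertical (12-6) axis maps a hand at angle A degrees to (360 - A) degrees, which sends a reading of T minutes past 12:00 to (720 - T) minutes past 12:00.
Mirror reads 12:13 = 13 minutes past 12:00.
Actual time: (720 - 13) mod 720 = 707 minutes = 11:47.

Final answer: 11:47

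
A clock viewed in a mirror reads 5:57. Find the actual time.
Reflection across the vertical (12-6) axis maps a hand at angle A degrees to (360 - A) degrees, which sends a reading of T minutes past 12:00 to (720 - T) minutes past 12:00.
Mirror reads 5:57 = 357 minutes past 12:00.
Actual time: (720 - 357) mod 720 = 363 minutes = 6:03.

Final answer: 6:03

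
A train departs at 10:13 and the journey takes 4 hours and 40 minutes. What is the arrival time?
Starting time: 10:13
Adding 40 minutes to 13 minutes: 13 + 40 = 53 minutes
Adding 4 hours: 10 + 4 = 14 - 12 = 2
Final time: 2:53

Final answer: 2:53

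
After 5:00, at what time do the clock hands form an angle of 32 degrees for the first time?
At t minutes past 5:00, the hour hand is at 30 x 5 + 0.5t degrees and the minute hand is at 6t degrees.
The smaller angle between them is 32 degrees when |30H - 5.5t| = 32 or |30H - 5.5t| = 328.
With H = 5, solve 30 x 5 - 5.5t = +/- target for each target:
  t = (30 x 5 - 32) / 5.5 = 21.45
  t = (30 x 5 + 32) / 5.5 = 33.09
  t = (30 x 5 - 328) / 5.5 = -32.36 (outside (0, 60))
  t = (30 x 5 + 328) / 5.5 = 86.91 (outside (0, 60))
Valid solutions in (0, 60): {21.45, 33.09} minutes.
The first occurrence is t = 21.45 minutes.
The hands form a 32-degree angle at 21.45 minutes past 5:00.

Final answer: 21.45 minutes past 5:00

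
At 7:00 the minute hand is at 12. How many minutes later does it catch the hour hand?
The minute hand gains 5.5 degrees per minute on the hour hand.
At 7:00, the hour hand is at 210 degrees and the minute hand is at 0 degrees.
The gap is 210 degrees. Time to close: 210/5.5 = 60 x 7/11 = 38.18 minutes.
The hands overlap at 38.18 minutes past 7:00.

Final answer: 38.18 minutes past 7:00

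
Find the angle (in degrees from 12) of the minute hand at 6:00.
The minute hand moves 6 degrees per minute.
At 6:00: 0 x 6 = 0 degrees

Final answer: 0 degrees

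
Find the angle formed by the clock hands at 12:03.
Hour hand position: 0 x 30 + 3 x 0.5 = 1.5 degrees
Minute hand position: 3 x 6 = 18 degrees
Difference: |1.5 - 18| = 16.5 degrees
The angle between the hands is 16.5 degrees

Final answer: 16.5 degrees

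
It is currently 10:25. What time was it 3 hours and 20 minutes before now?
Starting time: 10:25 = 625 total minutes past 12:00
Subtracting: 3 hours and 20 minutes = 200 minutes
625 - 200 = 425 minutes
= 7 hours and 5 minutes past 12:00 = 7:05

Final answer: 7:05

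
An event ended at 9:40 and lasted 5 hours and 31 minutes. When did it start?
Starting time: 9:40 = 580 total minutes past 12:00
Subtracting: 5 hours and 31 minutes = 331 minutes
580 - 331 = 249 minutes
= 4 hours and 9 minutes past 12:00 = 4:09

Final answer: 4:09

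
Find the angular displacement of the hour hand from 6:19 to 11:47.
The hour hand moves 0.5 degrees per minute.
Time elapsed: 11:47 - 6:19 = 328 minutes
Angular displacement: 328 x 0.5 = 164 degrees

Final answer: 164 degrees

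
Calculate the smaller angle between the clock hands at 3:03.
Hour hand position: 3 x 30 + 3 x 0.5 = 91.5 degrees
Minute hand position: 3 x 6 = 18 degrees
Difference: |91.5 - 18| = 73.5 degrees
The angle between the hands is 73.5 degrees

Final answer: 73.5 degrees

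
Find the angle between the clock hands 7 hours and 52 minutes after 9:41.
First find the time 7 hours and 52 minutes after 9:41.
Total minutes: 9 x 60 + 41 + 7 x 60 + 52 = 1053.
1053 mod 720 = 333 minutes = 5:33.
Now compute the angle at 5:33:
Hour hand: 5 x 30 + 33 x 0.5 = 166.5 degrees
Minute hand: 33 x 6 = 198 degrees
Difference: |166.5 - 198| = 31.5 degrees
The angle is 31.5 degrees

Final answer: 31.5 degrees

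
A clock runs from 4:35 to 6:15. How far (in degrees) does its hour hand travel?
The hour hand moves 0.5 degrees per minute.
Time elapsed: 6:15 - 4:35 = 100 minutes
Angular displacement: 100 x 0.5 = 50 degrees

Final answer: 50 degrees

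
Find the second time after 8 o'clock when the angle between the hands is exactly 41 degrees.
At t minutes past 8:00, the hour hand is at 30 x 8 + 0.5t degrees and the minute hand is at 6t degrees.
The smaller angle between them is 41 degrees when |30H - 5.5t| = 41 or |30H - 5.5t| = 319.
With H = 8, solve 30 x 8 - 5.5t = +/- target for each target:
  t = (30 x 8 - 41) / 5.5 = 36.18
  t = (30 x 8 + 41) / 5.5 = 51.09
  t = (30 x 8 - 319) / 5.5 = -14.36 (outside (0, 60))
  t = (30 x 8 + 319) / 5.5 = 101.64 (outside (0, 60))
Valid solutions in (0, 60): {36.18, 51.09} minutes.
The second occurrence is t = 51.09 minutes.
The hands form a 41-degree angle at 51.09 minutes past 8:00.

Final answer: 51.09 minutes past 8:00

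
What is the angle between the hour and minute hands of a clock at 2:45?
Hour hand position: 2 x 30 + 45 x 0.5 = 82.5 degrees
Minute hand position: 45 x 6 = 270 degrees
Difference: |82.5 - 270| = 187.5 degrees
Since 187.5 > 180, the smaller angle is 360 - 187.5 = 172.5 degrees

Final answer: 172.5 degrees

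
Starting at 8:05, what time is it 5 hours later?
Starting time: 8:05
Adding 0 minutes to 5 minutes: 5 + 0 = 5 minutes
Adding 5 hours: 8 + 5 = 13 - 12 = 1
Final time: 1:05

Final answer: 1:05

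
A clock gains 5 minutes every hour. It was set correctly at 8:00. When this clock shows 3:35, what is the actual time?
For every 60 true minutes, the faulty clock advances 65 minutes, so 1 faulty-clock minute corresponds to 60/65 true minutes.
From 8:00 to 3:35 on the faulty dial is 455 minutes.
True elapsed: 455 x 60/65 = 420 minutes = 7 hours.
True time: 8:00 + 7 hours = 3:00.

Final answer: 3:00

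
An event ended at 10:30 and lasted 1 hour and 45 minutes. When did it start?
Starting time: 10:30 = 630 total minutes past 12:00
Subtracting: 1 hour and 45 minutes = 105 minutes
630 - 105 = 525 minutes
= 8 hours and 45 minutes past 12:00 = 8:45

Final answer: 8:45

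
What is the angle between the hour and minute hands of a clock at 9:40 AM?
Hour hand position: 9 x 30 + 40 x 0.5 = 290 degrees
Minute hand position: 40 x 6 = 240 degrees
Difference: |290 - 240| = 50 degrees
The angle between the hands is 50 degrees

Final answer: 50 degrees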